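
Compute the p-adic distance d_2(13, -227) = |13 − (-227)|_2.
d_2(13, -227) = 1/16

Step 1 — x − y = 13 − (-227) = 240. Step 2 — v_2(240) = 4 (factor: 240 = (2^4 · 15); the sign does not affect v_p). Step 3 — |x − y|_2 = 2^{-4} = 1/16.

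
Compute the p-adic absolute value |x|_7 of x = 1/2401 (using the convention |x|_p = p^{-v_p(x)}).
|1/2401|_7 = 2401

Step 1 — compute v_7(x) by factoring powers of 7 out of the numerator and denominator: v_7(1/2401) = -4. Step 2 — apply |x|_p = p^{-v_p(x)} = 7^{4} = 2401.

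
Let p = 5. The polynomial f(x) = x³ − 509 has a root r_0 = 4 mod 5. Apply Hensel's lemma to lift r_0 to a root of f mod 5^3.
r_2 = 69 (mod 125)

Hensel: r_{i+1} = r_i − f(r_i)/f′(r_i) mod 5^{i+2}, where f′(x) = 3x². Iterate:
  r_0 = 4 (mod 5)
  r_1 = 19 (mod 25)
  r_2 = 69 (mod 125)
Final: r = 69 with f(r) ≡ 0 mod 5^3.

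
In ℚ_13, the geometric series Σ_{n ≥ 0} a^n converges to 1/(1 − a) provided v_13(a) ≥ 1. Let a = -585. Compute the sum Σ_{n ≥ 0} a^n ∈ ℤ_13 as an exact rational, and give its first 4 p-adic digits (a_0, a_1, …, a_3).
Σ a^n = 1/(1 − a) = 1/586;  first 4 digits = (1, 7, 6, 4)

v_13(a) = 1 ≥ 1, so the series converges in ℤ_13 to 1/(1 − a) = 1/(1 − (-585)) = 1/586. Expand this rational in ℤ_13: compute digits iteratively via d_i = x_i mod 13, x_{i+1} = (x_i − d_i)/13. The first 4 digits are (1, 7, 6, 4).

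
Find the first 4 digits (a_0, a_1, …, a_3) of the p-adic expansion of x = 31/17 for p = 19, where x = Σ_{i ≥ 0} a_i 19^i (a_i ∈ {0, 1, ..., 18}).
(a_0, …, a_3) = (13, 5, 12, 15)

v_19(31/17) = 0 (numerator and denominator both coprime to 19), so x ∈ ℤ_19^×. Compute digits iteratively via a_i = x_i mod 19, x_{i+1} = (x_i − a_i)/19, with x_0 = x:
  x_0 = 31/17;  a_0 = 13;  x_1 = (x_0 − 13)/19 = -10/17
  x_1 = -10/17;  a_1 = 5;  x_2 = (x_1 − 5)/19 = -5/17
  x_2 = -5/17;  a_2 = 12;  x_3 = (x_2 − 12)/19 = -11/17
  x_3 = -11/17;  a_3 = 15;  x_4 = (x_3 − 15)/19 = -14/17
Digits: (13, 5, 12, 15).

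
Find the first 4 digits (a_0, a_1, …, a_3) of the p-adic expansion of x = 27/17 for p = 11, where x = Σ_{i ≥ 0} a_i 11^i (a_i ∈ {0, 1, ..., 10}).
(a_0, …, a_3) = (10, 7, 9, 3)

v_11(27/17) = 0 (numerator and denominator both coprime to 11), so x ∈ ℤ_11^×. Compute digits iteratively via a_i = x_i mod 11, x_{i+1} = (x_i − a_i)/11, with x_0 = x:
  x_0 = 27/17;  a_0 = 10;  x_1 = (x_0 − 10)/11 = -13/17
  x_1 = -13/17;  a_1 = 7;  x_2 = (x_1 − 7)/11 = -12/17
  x_2 = -12/17;  a_2 = 9;  x_3 = (x_2 − 9)/11 = -15/17
  x_3 = -15/17;  a_3 = 3;  x_4 = (x_3 − 3)/11 = -6/17
Digits: (10, 7, 9, 3).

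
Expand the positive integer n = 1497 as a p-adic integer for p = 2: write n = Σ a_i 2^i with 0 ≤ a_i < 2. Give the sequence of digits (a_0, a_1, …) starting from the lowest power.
(a_0, a_1, …) = (1, 0, 0, 1, 1, 0, 1, 1, 1, 0, 1)

Repeated division by 2 gives the digits low-to-high: 1497 = 1 + 1·2^3 + 1·2^4 + 1·2^6 + 1·2^7 + 1·2^8 + 1·2^10. Digit sequence: (1, 0, 0, 1, 1, 0, 1, 1, 1, 0, 1).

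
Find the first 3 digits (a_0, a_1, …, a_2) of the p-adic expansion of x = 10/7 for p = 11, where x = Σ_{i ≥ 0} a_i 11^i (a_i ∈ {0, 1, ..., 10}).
(a_0, …, a_2) = (3, 3, 6)

v_11(10/7) = 0 (numerator and denominator both coprime to 11), so x ∈ ℤ_11^×. Compute digits iteratively via a_i = x_i mod 11, x_{i+1} = (x_i − a_i)/11, with x_0 = x:
  x_0 = 10/7;  a_0 = 3;  x_1 = (x_0 − 3)/11 = -1/7
  x_1 = -1/7;  a_1 = 3;  x_2 = (x_1 − 3)/11 = -2/7
  x_2 = -2/7;  a_2 = 6;  x_3 = (x_2 − 6)/11 = -4/7
Digits: (3, 3, 6).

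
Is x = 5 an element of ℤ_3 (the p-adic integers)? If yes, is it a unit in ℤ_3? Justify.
x ∈ ℤ_3^× (unit); v_3(x) = 0

ℤ_3 = {x ∈ ℚ_3 : v_3(x) ≥ 0} and ℤ_3^× = {x ∈ ℤ_3 : v_3(x) = 0}. Here v_3(5) = v_3(num) − v_3(den) = 0; compare against these criteria.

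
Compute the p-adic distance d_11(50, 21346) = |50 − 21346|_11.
d_11(50, 21346) = 1/1331

Step 1 — x − y = 50 − 21346 = -21296. Step 2 — v_11(-21296) = 3 (factor: -21296 = −(11^3 · 16); the sign does not affect v_p). Step 3 — |x − y|_11 = 11^{-3} = 1/1331.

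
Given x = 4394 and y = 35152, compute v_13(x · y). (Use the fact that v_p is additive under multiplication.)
v_13(154457888) = 6

v_p(x) = 3 (factor: 4394 = 13^3 · 2); v_p(y) = 3 (factor: 35152 = 13^3 · 16). Additivity: v_p(xy) = v_p(x) + v_p(y) = 3 + 3 = 6. (Direct check: xy = 154457888 = 13^6 · (32).)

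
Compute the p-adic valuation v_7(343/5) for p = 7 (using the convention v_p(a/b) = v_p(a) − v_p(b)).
v_7(343/5) = 3

Factor powers of 7 from the numerator and denominator of the reduced fraction: 343 = 7^3 · 1 and 5 = 7^0 · 5. Apply v_p(a/b) = v_p(a) − v_p(b): v_7(343/5) = 3 − 0 = 3.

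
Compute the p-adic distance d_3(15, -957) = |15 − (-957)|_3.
d_3(15, -957) = 1/243

Step 1 — x − y = 15 − (-957) = 972. Step 2 — v_3(972) = 5 (factor: 972 = (3^5 · 4); the sign does not affect v_p). Step 3 — |x − y|_3 = 3^{-5} = 1/243.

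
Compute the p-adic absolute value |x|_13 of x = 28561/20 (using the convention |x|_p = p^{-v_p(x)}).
|28561/20|_13 = 1/28561

Step 1 — compute v_13(x) by factoring powers of 13 out of the numerator and denominator: v_13(28561/20) = 4. Step 2 — apply |x|_p = p^{-v_p(x)} = 13^{-4} = 1/28561.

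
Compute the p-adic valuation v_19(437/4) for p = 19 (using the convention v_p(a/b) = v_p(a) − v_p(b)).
v_19(437/4) = 1

Factor powers of 19 from the numerator and denominator of the reduced fraction: 437 = 19^1 · 23 and 4 = 19^0 · 4. Apply v_p(a/b) = v_p(a) − v_p(b): v_19(437/4) = 1 − 0 = 1.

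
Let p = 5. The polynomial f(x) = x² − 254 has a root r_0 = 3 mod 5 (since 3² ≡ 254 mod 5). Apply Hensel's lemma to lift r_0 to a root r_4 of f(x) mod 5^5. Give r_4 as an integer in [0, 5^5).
r_4 = 1498 (mod 3125)

Hensel's recurrence: r_{i+1} = r_i − f(r_i)·(f′(r_i))^{-1} mod 5^{i+2}, with f′(x) = 2x. Iterate:
  r_0 = 3 (mod 5)
  r_1 = 23 (mod 25)
  r_2 = 123 (mod 125)
  r_3 = 248 (mod 625)
  r_4 = 1498 (mod 3125)
Final: r_4 = 1498, and one checks f(r_4) ≡ 0 mod 5^5.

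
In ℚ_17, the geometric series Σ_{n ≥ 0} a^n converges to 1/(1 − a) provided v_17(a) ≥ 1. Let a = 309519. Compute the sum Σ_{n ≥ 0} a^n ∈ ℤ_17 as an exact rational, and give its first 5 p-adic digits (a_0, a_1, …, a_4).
Σ a^n = 1/(1 − a) = -1/309518;  first 5 digits = (1, 0, 0, 12, 3)

v_17(a) = 3 ≥ 1, so the series converges in ℤ_17 to 1/(1 − a) = 1/(1 − 309519) = -1/309518. Expand this rational in ℤ_17: compute digits iteratively via d_i = x_i mod 17, x_{i+1} = (x_i − d_i)/17. The first 5 digits are (1, 0, 0, 12, 3).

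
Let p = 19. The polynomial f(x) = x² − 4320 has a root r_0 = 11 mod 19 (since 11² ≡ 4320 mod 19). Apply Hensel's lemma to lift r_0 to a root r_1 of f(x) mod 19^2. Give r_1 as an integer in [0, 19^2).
r_1 = 87 (mod 361)

Hensel's recurrence: r_{i+1} = r_i − f(r_i)·(f′(r_i))^{-1} mod 19^{i+2}, with f′(x) = 2x. Iterate:
  r_0 = 11 (mod 19)
  r_1 = 87 (mod 361)
Final: r_1 = 87, and one checks f(r_1) ≡ 0 mod 19^2.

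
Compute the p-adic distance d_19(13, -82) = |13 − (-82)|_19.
d_19(13, -82) = 1/19

Step 1 — x − y = 13 − (-82) = 95. Step 2 — v_19(95) = 1 (factor: 95 = (19^1 · 5); the sign does not affect v_p). Step 3 — |x − y|_19 = 19^{-1} = 1/19.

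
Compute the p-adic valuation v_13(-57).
v_13(-57) = 0

v_13(n) is the largest exponent k such that 13^k divides n. Factor out: -57 = -13^0 · 57. (Sign doesn't affect v_p.) So v_13(-57) = 0.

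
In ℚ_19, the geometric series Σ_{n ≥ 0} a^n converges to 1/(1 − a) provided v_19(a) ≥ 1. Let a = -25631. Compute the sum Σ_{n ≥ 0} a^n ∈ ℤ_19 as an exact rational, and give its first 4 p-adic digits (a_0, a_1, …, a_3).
Σ a^n = 1/(1 − a) = 1/25632;  first 4 digits = (1, 0, 5, 15)

v_19(a) = 2 ≥ 1, so the series converges in ℤ_19 to 1/(1 − a) = 1/(1 − (-25631)) = 1/25632. Expand this rational in ℤ_19: compute digits iteratively via d_i = x_i mod 19, x_{i+1} = (x_i − d_i)/19. The first 4 digits are (1, 0, 5, 15).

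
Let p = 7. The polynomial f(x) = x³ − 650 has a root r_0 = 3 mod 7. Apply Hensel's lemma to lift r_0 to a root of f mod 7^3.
r_2 = 164 (mod 343)

Hensel: r_{i+1} = r_i − f(r_i)/f′(r_i) mod 7^{i+2}, where f′(x) = 3x². Iterate:
  r_0 = 3 (mod 7)
  r_1 = 17 (mod 49)
  r_2 = 164 (mod 343)
Final: r = 164 with f(r) ≡ 0 mod 7^3.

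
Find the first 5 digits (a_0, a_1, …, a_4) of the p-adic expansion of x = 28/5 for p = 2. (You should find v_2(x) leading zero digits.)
(a_0, …, a_4) = (0, 0, 1, 1, 0)

v_2(28/5) = 2, so a_0 = ... = a_1 = 0. Factor out: x = 2^2 · u with u = 7/5 a unit in ℤ_2. Expand u iteratively via a_{v+i} = u_i mod 2, u_{i+1} = (u_i − a_{v+i})/2:
  u_0 = 7/5;  a_2 = 1;  u_1 = (u_0 − 1)/2 = 1/5
  u_1 = 1/5;  a_3 = 1;  u_2 = (u_1 − 1)/2 = -2/5
  u_2 = -2/5;  a_4 = 0;  u_3 = (u_2 − 0)/2 = -1/5
Digits: (0, 0, 1, 1, 0).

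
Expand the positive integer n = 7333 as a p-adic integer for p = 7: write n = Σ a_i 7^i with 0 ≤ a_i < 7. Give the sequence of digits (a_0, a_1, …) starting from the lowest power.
(a_0, a_1, …) = (4, 4, 2, 0, 3)

Repeated division by 7 gives the digits low-to-high: 7333 = 4 + 4·7^1 + 2·7^2 + 3·7^4. Digit sequence: (4, 4, 2, 0, 3).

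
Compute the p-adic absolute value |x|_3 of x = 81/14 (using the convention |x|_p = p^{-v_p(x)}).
|81/14|_3 = 1/81

Step 1 — compute v_3(x) by factoring powers of 3 out of the numerator and denominator: v_3(81/14) = 4. Step 2 — apply |x|_p = p^{-v_p(x)} = 3^{-4} = 1/81.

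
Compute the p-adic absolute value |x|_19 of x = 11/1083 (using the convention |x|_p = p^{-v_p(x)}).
|11/1083|_19 = 361

Step 1 — compute v_19(x) by factoring powers of 19 out of the numerator and denominator: v_19(11/1083) = -2. Step 2 — apply |x|_p = p^{-v_p(x)} = 19^{2} = 361.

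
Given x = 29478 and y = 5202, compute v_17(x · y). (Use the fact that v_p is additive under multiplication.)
v_17(153344556) = 5

v_p(x) = 3 (factor: 29478 = 17^3 · 6); v_p(y) = 2 (factor: 5202 = 17^2 · 18). Additivity: v_p(xy) = v_p(x) + v_p(y) = 3 + 2 = 5. (Direct check: xy = 153344556 = 17^5 · (108).)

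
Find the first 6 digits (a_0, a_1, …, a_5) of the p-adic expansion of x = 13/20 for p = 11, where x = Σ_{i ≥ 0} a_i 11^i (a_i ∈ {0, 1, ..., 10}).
(a_0, …, a_5) = (10, 3, 9, 3, 9, 3)

v_11(13/20) = 0 (numerator and denominator both coprime to 11), so x ∈ ℤ_11^×. Compute digits iteratively via a_i = x_i mod 11, x_{i+1} = (x_i − a_i)/11, with x_0 = x:
  x_0 = 13/20;  a_0 = 10;  x_1 = (x_0 − 10)/11 = -17/20
  x_1 = -17/20;  a_1 = 3;  x_2 = (x_1 − 3)/11 = -7/20
  x_2 = -7/20;  a_2 = 9;  x_3 = (x_2 − 9)/11 = -17/20
  x_3 = -17/20;  a_3 = 3;  x_4 = (x_3 − 3)/11 = -7/20
  x_4 = -7/20;  a_4 = 9;  x_5 = (x_4 − 9)/11 = -17/20
  x_5 = -17/20;  a_5 = 3;  x_6 = (x_5 − 3)/11 = -7/20
Digits: (10, 3, 9, 3, 9, 3).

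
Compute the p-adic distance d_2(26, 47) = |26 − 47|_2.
d_2(26, 47) = 1

Step 1 — x − y = 26 − 47 = -21. Step 2 — v_2(-21) = 0 (factor: -21 = −(2^0 · 21); the sign does not affect v_p). Step 3 — |x − y|_2 = 2^{0} = 1.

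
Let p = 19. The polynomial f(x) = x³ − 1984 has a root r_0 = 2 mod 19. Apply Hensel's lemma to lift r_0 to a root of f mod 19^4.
r_3 = 6424 (mod 130321)

Hensel: r_{i+1} = r_i − f(r_i)/f′(r_i) mod 19^{i+2}, where f′(x) = 3x². Iterate:
  r_0 = 2 (mod 19)
  r_1 = 287 (mod 361)
  r_2 = 6424 (mod 6859)
  r_3 = 6424 (mod 130321)
Final: r = 6424 with f(r) ≡ 0 mod 19^4.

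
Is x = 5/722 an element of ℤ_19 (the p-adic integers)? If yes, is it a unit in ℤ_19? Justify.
x ∉ ℤ_19 (v_19(x) = -2 < 0)

ℤ_19 = {x ∈ ℚ_19 : v_19(x) ≥ 0} and ℤ_19^× = {x ∈ ℤ_19 : v_19(x) = 0}. Here v_19(5/722) = v_19(num) − v_19(den) = -2; compare against these criteria.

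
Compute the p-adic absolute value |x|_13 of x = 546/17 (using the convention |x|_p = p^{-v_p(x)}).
|546/17|_13 = 1/13

Step 1 — compute v_13(x) by factoring powers of 13 out of the numerator and denominator: v_13(546/17) = 1. Step 2 — apply |x|_p = p^{-v_p(x)} = 13^{-1} = 1/13.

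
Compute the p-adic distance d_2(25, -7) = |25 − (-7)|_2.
d_2(25, -7) = 1/32

Step 1 — x − y = 25 − (-7) = 32. Step 2 — v_2(32) = 5 (factor: 32 = (2^5 · 1); the sign does not affect v_p). Step 3 — |x − y|_2 = 2^{-5} = 1/32.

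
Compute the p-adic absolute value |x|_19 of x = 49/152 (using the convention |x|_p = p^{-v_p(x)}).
|49/152|_19 = 19

Step 1 — compute v_19(x) by factoring powers of 19 out of the numerator and denominator: v_19(49/152) = -1. Step 2 — apply |x|_p = p^{-v_p(x)} = 19^{1} = 19.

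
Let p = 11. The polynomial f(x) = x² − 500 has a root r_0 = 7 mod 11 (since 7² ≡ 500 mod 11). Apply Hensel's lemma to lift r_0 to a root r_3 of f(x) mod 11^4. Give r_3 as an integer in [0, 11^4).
r_3 = 7256 (mod 14641)

Hensel's recurrence: r_{i+1} = r_i − f(r_i)·(f′(r_i))^{-1} mod 11^{i+2}, with f′(x) = 2x. Iterate:
  r_0 = 7 (mod 11)
  r_1 = 117 (mod 121)
  r_2 = 601 (mod 1331)
  r_3 = 7256 (mod 14641)
Final: r_3 = 7256, and one checks f(r_3) ≡ 0 mod 11^4.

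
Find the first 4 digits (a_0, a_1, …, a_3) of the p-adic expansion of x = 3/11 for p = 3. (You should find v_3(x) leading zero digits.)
(a_0, …, a_3) = (0, 2, 1, 0)

v_3(3/11) = 1, so a_0 = ... = a_0 = 0. Factor out: x = 3^1 · u with u = 1/11 a unit in ℤ_3. Expand u iteratively via a_{v+i} = u_i mod 3, u_{i+1} = (u_i − a_{v+i})/3:
  u_0 = 1/11;  a_1 = 2;  u_1 = (u_0 − 2)/3 = -7/11
  u_1 = -7/11;  a_2 = 1;  u_2 = (u_1 − 1)/3 = -6/11
  u_2 = -6/11;  a_3 = 0;  u_3 = (u_2 − 0)/3 = -2/11
Digits: (0, 2, 1, 0).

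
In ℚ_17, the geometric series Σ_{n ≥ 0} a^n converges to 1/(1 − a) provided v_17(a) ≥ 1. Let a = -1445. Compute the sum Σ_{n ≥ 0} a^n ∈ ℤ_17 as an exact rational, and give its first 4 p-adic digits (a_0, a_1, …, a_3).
Σ a^n = 1/(1 − a) = 1/1446;  first 4 digits = (1, 0, 12, 16)

v_17(a) = 2 ≥ 1, so the series converges in ℤ_17 to 1/(1 − a) = 1/(1 − (-1445)) = 1/1446. Expand this rational in ℤ_17: compute digits iteratively via d_i = x_i mod 17, x_{i+1} = (x_i − d_i)/17. The first 4 digits are (1, 0, 12, 16).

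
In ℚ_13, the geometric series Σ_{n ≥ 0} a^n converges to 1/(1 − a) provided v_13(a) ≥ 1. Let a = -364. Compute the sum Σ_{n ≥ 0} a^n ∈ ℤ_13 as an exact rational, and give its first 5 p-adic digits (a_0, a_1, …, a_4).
Σ a^n = 1/(1 − a) = 1/365;  first 5 digits = (1, 11, 1, 0, 9)

v_13(a) = 1 ≥ 1, so the series converges in ℤ_13 to 1/(1 − a) = 1/(1 − (-364)) = 1/365. Expand this rational in ℤ_13: compute digits iteratively via d_i = x_i mod 13, x_{i+1} = (x_i − d_i)/13. The first 5 digits are (1, 11, 1, 0, 9).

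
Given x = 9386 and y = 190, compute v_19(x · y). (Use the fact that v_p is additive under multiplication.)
v_19(1783340) = 3

v_p(x) = 2 (factor: 9386 = 19^2 · 26); v_p(y) = 1 (factor: 190 = 19^1 · 10). Additivity: v_p(xy) = v_p(x) + v_p(y) = 2 + 1 = 3. (Direct check: xy = 1783340 = 19^3 · (260).)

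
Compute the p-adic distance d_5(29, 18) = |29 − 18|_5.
d_5(29, 18) = 1

Step 1 — x − y = 29 − 18 = 11. Step 2 — v_5(11) = 0 (factor: 11 = (5^0 · 11); the sign does not affect v_p). Step 3 — |x − y|_5 = 5^{0} = 1.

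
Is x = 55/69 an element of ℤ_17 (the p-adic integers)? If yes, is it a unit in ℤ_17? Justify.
x ∈ ℤ_17^× (unit); v_17(x) = 0

ℤ_17 = {x ∈ ℚ_17 : v_17(x) ≥ 0} and ℤ_17^× = {x ∈ ℤ_17 : v_17(x) = 0}. Here v_17(55/69) = v_17(num) − v_17(den) = 0; compare against these criteria.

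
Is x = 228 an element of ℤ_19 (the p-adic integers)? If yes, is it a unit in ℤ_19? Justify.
x ∈ ℤ_19 but not a unit; v_19(x) = 1 > 0

ℤ_19 = {x ∈ ℚ_19 : v_19(x) ≥ 0} and ℤ_19^× = {x ∈ ℤ_19 : v_19(x) = 0}. Here v_19(228) = v_19(num) − v_19(den) = 1; compare against these criteria.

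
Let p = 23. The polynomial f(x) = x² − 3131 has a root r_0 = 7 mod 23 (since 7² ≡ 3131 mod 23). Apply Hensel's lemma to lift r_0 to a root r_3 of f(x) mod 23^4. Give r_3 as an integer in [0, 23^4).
r_3 = 230191 (mod 279841)

Hensel's recurrence: r_{i+1} = r_i − f(r_i)·(f′(r_i))^{-1} mod 23^{i+2}, with f′(x) = 2x. Iterate:
  r_0 = 7 (mod 23)
  r_1 = 76 (mod 529)
  r_2 = 11185 (mod 12167)
  r_3 = 230191 (mod 279841)
Final: r_3 = 230191, and one checks f(r_3) ≡ 0 mod 23^4.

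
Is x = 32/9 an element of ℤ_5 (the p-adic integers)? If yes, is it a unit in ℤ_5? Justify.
x ∈ ℤ_5^× (unit); v_5(x) = 0

ℤ_5 = {x ∈ ℚ_5 : v_5(x) ≥ 0} and ℤ_5^× = {x ∈ ℤ_5 : v_5(x) = 0}. Here v_5(32/9) = v_5(num) − v_5(den) = 0; compare against these criteria.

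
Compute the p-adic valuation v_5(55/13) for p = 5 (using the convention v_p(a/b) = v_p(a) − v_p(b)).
v_5(55/13) = 1

Factor powers of 5 from the numerator and denominator of the reduced fraction: 55 = 5^1 · 11 and 13 = 5^0 · 13. Apply v_p(a/b) = v_p(a) − v_p(b): v_5(55/13) = 1 − 0 = 1.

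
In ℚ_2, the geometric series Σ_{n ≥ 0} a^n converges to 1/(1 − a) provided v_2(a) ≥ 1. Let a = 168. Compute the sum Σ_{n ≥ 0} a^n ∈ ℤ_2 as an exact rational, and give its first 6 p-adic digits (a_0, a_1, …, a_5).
Σ a^n = 1/(1 − a) = -1/167;  first 6 digits = (1, 0, 0, 1, 0, 1)

v_2(a) = 3 ≥ 1, so the series converges in ℤ_2 to 1/(1 − a) = 1/(1 − 168) = -1/167. Expand this rational in ℤ_2: compute digits iteratively via d_i = x_i mod 2, x_{i+1} = (x_i − d_i)/2. The first 6 digits are (1, 0, 0, 1, 0, 1).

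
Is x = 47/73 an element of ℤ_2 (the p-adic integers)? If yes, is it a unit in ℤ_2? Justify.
x ∈ ℤ_2^× (unit); v_2(x) = 0

ℤ_2 = {x ∈ ℚ_2 : v_2(x) ≥ 0} and ℤ_2^× = {x ∈ ℤ_2 : v_2(x) = 0}. Here v_2(47/73) = v_2(num) − v_2(den) = 0; compare against these criteria.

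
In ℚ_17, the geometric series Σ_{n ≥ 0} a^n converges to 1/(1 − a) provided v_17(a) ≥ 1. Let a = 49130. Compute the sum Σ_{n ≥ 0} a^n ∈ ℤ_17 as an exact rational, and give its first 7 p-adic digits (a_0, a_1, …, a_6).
Σ a^n = 1/(1 − a) = -1/49129;  first 7 digits = (1, 0, 0, 10, 0, 0, 15)

v_17(a) = 3 ≥ 1, so the series converges in ℤ_17 to 1/(1 − a) = 1/(1 − 49130) = -1/49129. Expand this rational in ℤ_17: compute digits iteratively via d_i = x_i mod 17, x_{i+1} = (x_i − d_i)/17. The first 7 digits are (1, 0, 0, 10, 0, 0, 15).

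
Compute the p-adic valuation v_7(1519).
v_7(1519) = 2

v_7(n) is the largest exponent k such that 7^k divides n. Factor out: 1519 = 7^2 · 31. (Sign doesn't affect v_p.) So v_7(1519) = 2.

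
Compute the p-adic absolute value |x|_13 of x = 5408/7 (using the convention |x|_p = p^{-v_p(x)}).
|5408/7|_13 = 1/169

Step 1 — compute v_13(x) by factoring powers of 13 out of the numerator and denominator: v_13(5408/7) = 2. Step 2 — apply |x|_p = p^{-v_p(x)} = 13^{-2} = 1/169.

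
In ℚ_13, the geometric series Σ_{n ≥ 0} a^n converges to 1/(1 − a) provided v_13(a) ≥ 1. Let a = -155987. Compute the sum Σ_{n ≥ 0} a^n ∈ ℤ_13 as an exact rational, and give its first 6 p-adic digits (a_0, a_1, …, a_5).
Σ a^n = 1/(1 − a) = 1/155988;  first 6 digits = (1, 0, 0, 7, 7, 12)

v_13(a) = 3 ≥ 1, so the series converges in ℤ_13 to 1/(1 − a) = 1/(1 − (-155987)) = 1/155988. Expand this rational in ℤ_13: compute digits iteratively via d_i = x_i mod 13, x_{i+1} = (x_i − d_i)/13. The first 6 digits are (1, 0, 0, 7, 7, 12).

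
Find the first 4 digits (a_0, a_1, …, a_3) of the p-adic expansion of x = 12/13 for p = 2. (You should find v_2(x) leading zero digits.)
(a_0, …, a_3) = (0, 0, 1, 1)

v_2(12/13) = 2, so a_0 = ... = a_1 = 0. Factor out: x = 2^2 · u with u = 3/13 a unit in ℤ_2. Expand u iteratively via a_{v+i} = u_i mod 2, u_{i+1} = (u_i − a_{v+i})/2:
  u_0 = 3/13;  a_2 = 1;  u_1 = (u_0 − 1)/2 = -5/13
  u_1 = -5/13;  a_3 = 1;  u_2 = (u_1 − 1)/2 = -9/13
Digits: (0, 0, 1, 1).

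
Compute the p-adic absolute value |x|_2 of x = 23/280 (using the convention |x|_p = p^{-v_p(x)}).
|23/280|_2 = 8

Step 1 — compute v_2(x) by factoring powers of 2 out of the numerator and denominator: v_2(23/280) = -3. Step 2 — apply |x|_p = p^{-v_p(x)} = 2^{3} = 8.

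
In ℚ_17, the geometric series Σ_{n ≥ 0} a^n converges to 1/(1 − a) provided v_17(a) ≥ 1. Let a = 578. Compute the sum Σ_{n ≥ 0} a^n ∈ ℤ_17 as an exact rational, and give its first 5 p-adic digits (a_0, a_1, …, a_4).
Σ a^n = 1/(1 − a) = -1/577;  first 5 digits = (1, 0, 2, 0, 4)

v_17(a) = 2 ≥ 1, so the series converges in ℤ_17 to 1/(1 − a) = 1/(1 − 578) = -1/577. Expand this rational in ℤ_17: compute digits iteratively via d_i = x_i mod 17, x_{i+1} = (x_i − d_i)/17. The first 5 digits are (1, 0, 2, 0, 4).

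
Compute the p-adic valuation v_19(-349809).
v_19(-349809) = 3

v_19(n) is the largest exponent k such that 19^k divides n. Factor out: -349809 = -19^3 · 51. (Sign doesn't affect v_p.) So v_19(-349809) = 3.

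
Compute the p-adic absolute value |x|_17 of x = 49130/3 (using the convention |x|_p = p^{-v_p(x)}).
|49130/3|_17 = 1/4913

Step 1 — compute v_17(x) by factoring powers of 17 out of the numerator and denominator: v_17(49130/3) = 3. Step 2 — apply |x|_p = p^{-v_p(x)} = 17^{-3} = 1/4913.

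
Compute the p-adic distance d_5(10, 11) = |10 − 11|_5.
d_5(10, 11) = 1

Step 1 — x − y = 10 − 11 = -1. Step 2 — v_5(-1) = 0 (factor: -1 = −(5^0 · 1); the sign does not affect v_p). Step 3 — |x − y|_5 = 5^{0} = 1.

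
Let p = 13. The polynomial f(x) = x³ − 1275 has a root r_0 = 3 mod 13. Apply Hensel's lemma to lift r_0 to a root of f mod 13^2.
r_1 = 68 (mod 169)

Hensel: r_{i+1} = r_i − f(r_i)/f′(r_i) mod 13^{i+2}, where f′(x) = 3x². Iterate:
  r_0 = 3 (mod 13)
  r_1 = 68 (mod 169)
Final: r = 68 with f(r) ≡ 0 mod 13^2.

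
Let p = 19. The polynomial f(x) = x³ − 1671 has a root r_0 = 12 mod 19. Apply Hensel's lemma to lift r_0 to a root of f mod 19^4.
r_3 = 26593 (mod 130321)

Hensel: r_{i+1} = r_i − f(r_i)/f′(r_i) mod 19^{i+2}, where f′(x) = 3x². Iterate:
  r_0 = 12 (mod 19)
  r_1 = 240 (mod 361)
  r_2 = 6016 (mod 6859)
  r_3 = 26593 (mod 130321)
Final: r = 26593 with f(r) ≡ 0 mod 19^4.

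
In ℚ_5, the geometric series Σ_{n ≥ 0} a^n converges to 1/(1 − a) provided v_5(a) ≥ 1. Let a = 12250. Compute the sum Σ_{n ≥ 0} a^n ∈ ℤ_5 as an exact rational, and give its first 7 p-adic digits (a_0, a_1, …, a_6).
Σ a^n = 1/(1 − a) = -1/12249;  first 7 digits = (1, 0, 0, 3, 4, 3, 4)

v_5(a) = 3 ≥ 1, so the series converges in ℤ_5 to 1/(1 − a) = 1/(1 − 12250) = -1/12249. Expand this rational in ℤ_5: compute digits iteratively via d_i = x_i mod 5, x_{i+1} = (x_i − d_i)/5. The first 7 digits are (1, 0, 0, 3, 4, 3, 4).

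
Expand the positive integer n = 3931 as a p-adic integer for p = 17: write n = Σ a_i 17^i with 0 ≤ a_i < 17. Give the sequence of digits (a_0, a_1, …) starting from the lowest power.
(a_0, a_1, …) = (4, 10, 13)

Repeated division by 17 gives the digits low-to-high: 3931 = 4 + 10·17^1 + 13·17^2. Digit sequence: (4, 10, 13).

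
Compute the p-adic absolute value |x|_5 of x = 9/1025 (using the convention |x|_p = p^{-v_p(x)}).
|9/1025|_5 = 25

Step 1 — compute v_5(x) by factoring powers of 5 out of the numerator and denominator: v_5(9/1025) = -2. Step 2 — apply |x|_p = p^{-v_p(x)} = 5^{2} = 25.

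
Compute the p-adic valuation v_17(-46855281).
v_17(-46855281) = 5

v_17(n) is the largest exponent k such that 17^k divides n. Factor out: -46855281 = -17^5 · 33. (Sign doesn't affect v_p.) So v_17(-46855281) = 5.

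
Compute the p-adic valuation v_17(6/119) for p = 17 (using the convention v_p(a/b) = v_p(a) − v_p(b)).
v_17(6/119) = -1

Factor powers of 17 from the numerator and denominator of the reduced fraction: 6 = 17^0 · 6 and 119 = 17^1 · 7. Apply v_p(a/b) = v_p(a) − v_p(b): v_17(6/119) = 0 − 1 = -1.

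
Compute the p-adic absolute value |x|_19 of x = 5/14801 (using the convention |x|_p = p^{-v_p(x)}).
|5/14801|_19 = 361

Step 1 — compute v_19(x) by factoring powers of 19 out of the numerator and denominator: v_19(5/14801) = -2. Step 2 — apply |x|_p = p^{-v_p(x)} = 19^{2} = 361.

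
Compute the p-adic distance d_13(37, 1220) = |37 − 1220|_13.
d_13(37, 1220) = 1/169

Step 1 — x − y = 37 − 1220 = -1183. Step 2 — v_13(-1183) = 2 (factor: -1183 = −(13^2 · 7); the sign does not affect v_p). Step 3 — |x − y|_13 = 13^{-2} = 1/169.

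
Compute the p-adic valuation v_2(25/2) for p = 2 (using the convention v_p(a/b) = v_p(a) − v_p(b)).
v_2(25/2) = -1

Factor powers of 2 from the numerator and denominator of the reduced fraction: 25 = 2^0 · 25 and 2 = 2^1 · 1. Apply v_p(a/b) = v_p(a) − v_p(b): v_2(25/2) = 0 − 1 = -1.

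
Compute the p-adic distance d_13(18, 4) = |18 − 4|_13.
d_13(18, 4) = 1

Step 1 — x − y = 18 − 4 = 14. Step 2 — v_13(14) = 0 (factor: 14 = (13^0 · 14); the sign does not affect v_p). Step 3 — |x − y|_13 = 13^{0} = 1.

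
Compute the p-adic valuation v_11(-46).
v_11(-46) = 0

v_11(n) is the largest exponent k such that 11^k divides n. Factor out: -46 = -11^0 · 46. (Sign doesn't affect v_p.) So v_11(-46) = 0.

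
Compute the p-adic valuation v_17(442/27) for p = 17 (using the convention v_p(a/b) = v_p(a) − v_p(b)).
v_17(442/27) = 1

Factor powers of 17 from the numerator and denominator of the reduced fraction: 442 = 17^1 · 26 and 27 = 17^0 · 27. Apply v_p(a/b) = v_p(a) − v_p(b): v_17(442/27) = 1 − 0 = 1.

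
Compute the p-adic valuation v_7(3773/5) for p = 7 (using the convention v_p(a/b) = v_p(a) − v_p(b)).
v_7(3773/5) = 3

Factor powers of 7 from the numerator and denominator of the reduced fraction: 3773 = 7^3 · 11 and 5 = 7^0 · 5. Apply v_p(a/b) = v_p(a) − v_p(b): v_7(3773/5) = 3 − 0 = 3.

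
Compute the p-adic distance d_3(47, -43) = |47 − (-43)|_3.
d_3(47, -43) = 1/9

Step 1 — x − y = 47 − (-43) = 90. Step 2 — v_3(90) = 2 (factor: 90 = (3^2 · 10); the sign does not affect v_p). Step 3 — |x − y|_3 = 3^{-2} = 1/9.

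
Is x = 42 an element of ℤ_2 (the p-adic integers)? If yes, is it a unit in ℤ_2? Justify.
x ∈ ℤ_2 but not a unit; v_2(x) = 1 > 0

ℤ_2 = {x ∈ ℚ_2 : v_2(x) ≥ 0} and ℤ_2^× = {x ∈ ℤ_2 : v_2(x) = 0}. Here v_2(42) = v_2(num) − v_2(den) = 1; compare against these criteria.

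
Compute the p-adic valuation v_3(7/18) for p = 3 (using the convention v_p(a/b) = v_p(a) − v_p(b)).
v_3(7/18) = -2

Factor powers of 3 from the numerator and denominator of the reduced fraction: 7 = 3^0 · 7 and 18 = 3^2 · 2. Apply v_p(a/b) = v_p(a) − v_p(b): v_3(7/18) = 0 − 2 = -2.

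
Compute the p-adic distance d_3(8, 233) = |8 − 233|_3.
d_3(8, 233) = 1/9

Step 1 — x − y = 8 − 233 = -225. Step 2 — v_3(-225) = 2 (factor: -225 = −(3^2 · 25); the sign does not affect v_p). Step 3 — |x − y|_3 = 3^{-2} = 1/9.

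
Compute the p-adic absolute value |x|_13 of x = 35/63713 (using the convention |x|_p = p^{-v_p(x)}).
|35/63713|_13 = 2197

Step 1 — compute v_13(x) by factoring powers of 13 out of the numerator and denominator: v_13(35/63713) = -3. Step 2 — apply |x|_p = p^{-v_p(x)} = 13^{3} = 2197.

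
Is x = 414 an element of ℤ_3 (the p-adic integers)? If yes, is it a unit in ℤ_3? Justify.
x ∈ ℤ_3 but not a unit; v_3(x) = 2 > 0

ℤ_3 = {x ∈ ℚ_3 : v_3(x) ≥ 0} and ℤ_3^× = {x ∈ ℤ_3 : v_3(x) = 0}. Here v_3(414) = v_3(num) − v_3(den) = 2; compare against these criteria.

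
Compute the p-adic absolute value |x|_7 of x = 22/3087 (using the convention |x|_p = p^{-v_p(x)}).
|22/3087|_7 = 343

Step 1 — compute v_7(x) by factoring powers of 7 out of the numerator and denominator: v_7(22/3087) = -3. Step 2 — apply |x|_p = p^{-v_p(x)} = 7^{3} = 343.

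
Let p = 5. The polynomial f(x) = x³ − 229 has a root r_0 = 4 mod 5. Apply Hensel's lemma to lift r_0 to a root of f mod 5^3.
r_2 = 9 (mod 125)

Hensel: r_{i+1} = r_i − f(r_i)/f′(r_i) mod 5^{i+2}, where f′(x) = 3x². Iterate:
  r_0 = 4 (mod 5)
  r_1 = 9 (mod 25)
  r_2 = 9 (mod 125)
Final: r = 9 with f(r) ≡ 0 mod 5^3.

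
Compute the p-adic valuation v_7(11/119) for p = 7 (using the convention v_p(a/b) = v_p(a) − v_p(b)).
v_7(11/119) = -1

Factor powers of 7 from the numerator and denominator of the reduced fraction: 11 = 7^0 · 11 and 119 = 7^1 · 17. Apply v_p(a/b) = v_p(a) − v_p(b): v_7(11/119) = 0 − 1 = -1.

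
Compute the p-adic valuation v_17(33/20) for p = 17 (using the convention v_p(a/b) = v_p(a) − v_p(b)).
v_17(33/20) = 0

Factor powers of 17 from the numerator and denominator of the reduced fraction: 33 = 17^0 · 33 and 20 = 17^0 · 20. Apply v_p(a/b) = v_p(a) − v_p(b): v_17(33/20) = 0 − 0 = 0.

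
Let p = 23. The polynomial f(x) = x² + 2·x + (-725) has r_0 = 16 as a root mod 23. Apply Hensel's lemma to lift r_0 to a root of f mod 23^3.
r_2 = 6548 (mod 12167)

Hensel: r_{i+1} = r_i − f(r_i)·(f′(r_i))^{-1} mod 23^{i+2}, f′(x) = 2x + 2. Iterate:
  r_0 = 16 (mod 23)
  r_1 = 200 (mod 529)
  r_2 = 6548 (mod 12167)
Final: r = 6548 satisfies f(r) ≡ 0 mod 23^3.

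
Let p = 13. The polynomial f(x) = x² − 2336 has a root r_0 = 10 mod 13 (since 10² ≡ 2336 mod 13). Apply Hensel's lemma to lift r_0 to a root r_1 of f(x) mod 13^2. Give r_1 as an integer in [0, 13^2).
r_1 = 88 (mod 169)

Hensel's recurrence: r_{i+1} = r_i − f(r_i)·(f′(r_i))^{-1} mod 13^{i+2}, with f′(x) = 2x. Iterate:
  r_0 = 10 (mod 13)
  r_1 = 88 (mod 169)
Final: r_1 = 88, and one checks f(r_1) ≡ 0 mod 13^2.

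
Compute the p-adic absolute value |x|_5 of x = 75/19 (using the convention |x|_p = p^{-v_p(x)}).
|75/19|_5 = 1/25

Step 1 — compute v_5(x) by factoring powers of 5 out of the numerator and denominator: v_5(75/19) = 2. Step 2 — apply |x|_p = p^{-v_p(x)} = 5^{-2} = 1/25.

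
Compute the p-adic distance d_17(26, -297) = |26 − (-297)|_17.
d_17(26, -297) = 1/17

Step 1 — x − y = 26 − (-297) = 323. Step 2 — v_17(323) = 1 (factor: 323 = (17^1 · 19); the sign does not affect v_p). Step 3 — |x − y|_17 = 17^{-1} = 1/17.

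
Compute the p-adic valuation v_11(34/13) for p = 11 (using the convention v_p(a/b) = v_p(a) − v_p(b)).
v_11(34/13) = 0

Factor powers of 11 from the numerator and denominator of the reduced fraction: 34 = 11^0 · 34 and 13 = 11^0 · 13. Apply v_p(a/b) = v_p(a) − v_p(b): v_11(34/13) = 0 − 0 = 0.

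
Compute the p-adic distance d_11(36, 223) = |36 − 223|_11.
d_11(36, 223) = 1/11

Step 1 — x − y = 36 − 223 = -187. Step 2 — v_11(-187) = 1 (factor: -187 = −(11^1 · 17); the sign does not affect v_p). Step 3 — |x − y|_11 = 11^{-1} = 1/11.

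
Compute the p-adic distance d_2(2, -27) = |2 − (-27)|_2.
d_2(2, -27) = 1

Step 1 — x − y = 2 − (-27) = 29. Step 2 — v_2(29) = 0 (factor: 29 = (2^0 · 29); the sign does not affect v_p). Step 3 — |x − y|_2 = 2^{0} = 1.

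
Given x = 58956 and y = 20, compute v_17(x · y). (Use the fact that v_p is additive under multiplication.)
v_17(1179120) = 3

v_p(x) = 3 (factor: 58956 = 17^3 · 12); v_p(y) = 0 (factor: 20 = 17^0 · 20). Additivity: v_p(xy) = v_p(x) + v_p(y) = 3 + 0 = 3. (Direct check: xy = 1179120 = 17^3 · (240).)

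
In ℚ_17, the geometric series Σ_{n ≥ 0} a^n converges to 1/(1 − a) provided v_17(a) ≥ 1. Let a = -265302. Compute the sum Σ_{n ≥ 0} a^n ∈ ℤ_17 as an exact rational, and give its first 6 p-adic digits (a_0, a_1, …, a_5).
Σ a^n = 1/(1 − a) = 1/265303;  first 6 digits = (1, 0, 0, 14, 13, 16)

v_17(a) = 3 ≥ 1, so the series converges in ℤ_17 to 1/(1 − a) = 1/(1 − (-265302)) = 1/265303. Expand this rational in ℤ_17: compute digits iteratively via d_i = x_i mod 17, x_{i+1} = (x_i − d_i)/17. The first 6 digits are (1, 0, 0, 14, 13, 16).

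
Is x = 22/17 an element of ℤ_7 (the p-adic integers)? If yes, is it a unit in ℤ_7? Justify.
x ∈ ℤ_7^× (unit); v_7(x) = 0

ℤ_7 = {x ∈ ℚ_7 : v_7(x) ≥ 0} and ℤ_7^× = {x ∈ ℤ_7 : v_7(x) = 0}. Here v_7(22/17) = v_7(num) − v_7(den) = 0; compare against these criteria.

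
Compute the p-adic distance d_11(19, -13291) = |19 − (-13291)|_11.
d_11(19, -13291) = 1/1331

Step 1 — x − y = 19 − (-13291) = 13310. Step 2 — v_11(13310) = 3 (factor: 13310 = (11^3 · 10); the sign does not affect v_p). Step 3 — |x − y|_11 = 11^{-3} = 1/1331.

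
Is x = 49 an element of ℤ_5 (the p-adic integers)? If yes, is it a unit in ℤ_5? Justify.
x ∈ ℤ_5^× (unit); v_5(x) = 0

ℤ_5 = {x ∈ ℚ_5 : v_5(x) ≥ 0} and ℤ_5^× = {x ∈ ℤ_5 : v_5(x) = 0}. Here v_5(49) = v_5(num) − v_5(den) = 0; compare against these criteria.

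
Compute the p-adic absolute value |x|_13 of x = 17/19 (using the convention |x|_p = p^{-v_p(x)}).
|17/19|_13 = 1

Step 1 — compute v_13(x) by factoring powers of 13 out of the numerator and denominator: v_13(17/19) = 0. Step 2 — apply |x|_p = p^{-v_p(x)} = 13^{0} = 1.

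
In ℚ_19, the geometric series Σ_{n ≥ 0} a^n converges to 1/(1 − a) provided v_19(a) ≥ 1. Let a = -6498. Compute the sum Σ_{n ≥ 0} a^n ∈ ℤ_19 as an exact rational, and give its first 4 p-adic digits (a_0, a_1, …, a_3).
Σ a^n = 1/(1 − a) = 1/6499;  first 4 digits = (1, 0, 1, 18)

v_19(a) = 2 ≥ 1, so the series converges in ℤ_19 to 1/(1 − a) = 1/(1 − (-6498)) = 1/6499. Expand this rational in ℤ_19: compute digits iteratively via d_i = x_i mod 19, x_{i+1} = (x_i − d_i)/19. The first 4 digits are (1, 0, 1, 18).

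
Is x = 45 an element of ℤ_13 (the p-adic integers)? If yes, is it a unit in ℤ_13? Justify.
x ∈ ℤ_13^× (unit); v_13(x) = 0

ℤ_13 = {x ∈ ℚ_13 : v_13(x) ≥ 0} and ℤ_13^× = {x ∈ ℤ_13 : v_13(x) = 0}. Here v_13(45) = v_13(num) − v_13(den) = 0; compare against these criteria.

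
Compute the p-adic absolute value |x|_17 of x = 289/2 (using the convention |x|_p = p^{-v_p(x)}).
|289/2|_17 = 1/289

Step 1 — compute v_17(x) by factoring powers of 17 out of the numerator and denominator: v_17(289/2) = 2. Step 2 — apply |x|_p = p^{-v_p(x)} = 17^{-2} = 1/289.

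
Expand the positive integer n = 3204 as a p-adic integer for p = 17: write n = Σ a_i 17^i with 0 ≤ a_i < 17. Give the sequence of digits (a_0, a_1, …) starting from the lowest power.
(a_0, a_1, …) = (8, 1, 11)

Repeated division by 17 gives the digits low-to-high: 3204 = 8 + 1·17^1 + 11·17^2. Digit sequence: (8, 1, 11).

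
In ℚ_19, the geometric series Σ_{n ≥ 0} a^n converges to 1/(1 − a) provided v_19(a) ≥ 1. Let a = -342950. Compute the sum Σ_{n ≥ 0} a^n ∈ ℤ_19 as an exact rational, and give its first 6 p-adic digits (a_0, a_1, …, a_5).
Σ a^n = 1/(1 − a) = 1/342951;  first 6 digits = (1, 0, 0, 7, 16, 18)

v_19(a) = 3 ≥ 1, so the series converges in ℤ_19 to 1/(1 − a) = 1/(1 − (-342950)) = 1/342951. Expand this rational in ℤ_19: compute digits iteratively via d_i = x_i mod 19, x_{i+1} = (x_i − d_i)/19. The first 6 digits are (1, 0, 0, 7, 16, 18).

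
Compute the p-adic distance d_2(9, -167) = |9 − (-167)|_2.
d_2(9, -167) = 1/16

Step 1 — x − y = 9 − (-167) = 176. Step 2 — v_2(176) = 4 (factor: 176 = (2^4 · 11); the sign does not affect v_p). Step 3 — |x − y|_2 = 2^{-4} = 1/16.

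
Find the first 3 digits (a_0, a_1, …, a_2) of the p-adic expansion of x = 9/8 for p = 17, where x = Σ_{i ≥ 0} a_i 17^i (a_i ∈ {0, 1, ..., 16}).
(a_0, …, a_2) = (16, 14, 14)

v_17(9/8) = 0 (numerator and denominator both coprime to 17), so x ∈ ℤ_17^×. Compute digits iteratively via a_i = x_i mod 17, x_{i+1} = (x_i − a_i)/17, with x_0 = x:
  x_0 = 9/8;  a_0 = 16;  x_1 = (x_0 − 16)/17 = -7/8
  x_1 = -7/8;  a_1 = 14;  x_2 = (x_1 − 14)/17 = -7/8
  x_2 = -7/8;  a_2 = 14;  x_3 = (x_2 − 14)/17 = -7/8
Digits: (16, 14, 14).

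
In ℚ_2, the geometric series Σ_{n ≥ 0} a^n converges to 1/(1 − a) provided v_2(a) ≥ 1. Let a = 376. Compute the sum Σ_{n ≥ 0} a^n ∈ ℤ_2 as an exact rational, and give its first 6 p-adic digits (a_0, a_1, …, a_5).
Σ a^n = 1/(1 − a) = -1/375;  first 6 digits = (1, 0, 0, 1, 1, 1)

v_2(a) = 3 ≥ 1, so the series converges in ℤ_2 to 1/(1 − a) = 1/(1 − 376) = -1/375. Expand this rational in ℤ_2: compute digits iteratively via d_i = x_i mod 2, x_{i+1} = (x_i − d_i)/2. The first 6 digits are (1, 0, 0, 1, 1, 1).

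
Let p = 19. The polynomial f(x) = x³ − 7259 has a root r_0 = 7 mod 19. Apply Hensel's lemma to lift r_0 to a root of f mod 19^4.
r_3 = 140 (mod 130321)

Hensel: r_{i+1} = r_i − f(r_i)/f′(r_i) mod 19^{i+2}, where f′(x) = 3x². Iterate:
  r_0 = 7 (mod 19)
  r_1 = 140 (mod 361)
  r_2 = 140 (mod 6859)
  r_3 = 140 (mod 130321)
Final: r = 140 with f(r) ≡ 0 mod 19^4.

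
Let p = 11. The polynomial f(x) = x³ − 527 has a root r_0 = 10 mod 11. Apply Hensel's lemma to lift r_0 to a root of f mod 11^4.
r_3 = 5862 (mod 14641)

Hensel: r_{i+1} = r_i − f(r_i)/f′(r_i) mod 11^{i+2}, where f′(x) = 3x². Iterate:
  r_0 = 10 (mod 11)
  r_1 = 54 (mod 121)
  r_2 = 538 (mod 1331)
  r_3 = 5862 (mod 14641)
Final: r = 5862 with f(r) ≡ 0 mod 11^4.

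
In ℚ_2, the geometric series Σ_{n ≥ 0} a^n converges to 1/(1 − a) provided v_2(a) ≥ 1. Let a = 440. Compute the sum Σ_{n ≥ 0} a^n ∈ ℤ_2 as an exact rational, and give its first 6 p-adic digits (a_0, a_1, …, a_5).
Σ a^n = 1/(1 − a) = -1/439;  first 6 digits = (1, 0, 0, 1, 1, 1)

v_2(a) = 3 ≥ 1, so the series converges in ℤ_2 to 1/(1 − a) = 1/(1 − 440) = -1/439. Expand this rational in ℤ_2: compute digits iteratively via d_i = x_i mod 2, x_{i+1} = (x_i − d_i)/2. The first 6 digits are (1, 0, 0, 1, 1, 1).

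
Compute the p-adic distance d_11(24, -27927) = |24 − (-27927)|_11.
d_11(24, -27927) = 1/1331

Step 1 — x − y = 24 − (-27927) = 27951. Step 2 — v_11(27951) = 3 (factor: 27951 = (11^3 · 21); the sign does not affect v_p). Step 3 — |x − y|_11 = 11^{-3} = 1/1331.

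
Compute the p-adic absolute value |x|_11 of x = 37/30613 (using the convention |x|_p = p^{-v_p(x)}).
|37/30613|_11 = 1331

Step 1 — compute v_11(x) by factoring powers of 11 out of the numerator and denominator: v_11(37/30613) = -3. Step 2 — apply |x|_p = p^{-v_p(x)} = 11^{3} = 1331.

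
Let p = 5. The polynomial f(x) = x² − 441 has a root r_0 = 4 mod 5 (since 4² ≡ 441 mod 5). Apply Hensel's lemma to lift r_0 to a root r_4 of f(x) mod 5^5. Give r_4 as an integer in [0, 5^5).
r_4 = 3104 (mod 3125)

Hensel's recurrence: r_{i+1} = r_i − f(r_i)·(f′(r_i))^{-1} mod 5^{i+2}, with f′(x) = 2x. Iterate:
  r_0 = 4 (mod 5)
  r_1 = 4 (mod 25)
  r_2 = 104 (mod 125)
  r_3 = 604 (mod 625)
  r_4 = 3104 (mod 3125)
Final: r_4 = 3104, and one checks f(r_4) ≡ 0 mod 5^5.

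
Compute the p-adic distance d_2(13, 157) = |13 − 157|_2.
d_2(13, 157) = 1/16

Step 1 — x − y = 13 − 157 = -144. Step 2 — v_2(-144) = 4 (factor: -144 = −(2^4 · 9); the sign does not affect v_p). Step 3 — |x − y|_2 = 2^{-4} = 1/16.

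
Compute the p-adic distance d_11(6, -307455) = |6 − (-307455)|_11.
d_11(6, -307455) = 1/14641

Step 1 — x − y = 6 − (-307455) = 307461. Step 2 — v_11(307461) = 4 (factor: 307461 = (11^4 · 21); the sign does not affect v_p). Step 3 — |x − y|_11 = 11^{-4} = 1/14641.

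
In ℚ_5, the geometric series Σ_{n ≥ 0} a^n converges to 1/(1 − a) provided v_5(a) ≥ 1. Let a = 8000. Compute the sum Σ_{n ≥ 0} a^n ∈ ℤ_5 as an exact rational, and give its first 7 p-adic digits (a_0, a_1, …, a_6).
Σ a^n = 1/(1 − a) = -1/7999;  first 7 digits = (1, 0, 0, 4, 2, 2, 1)

v_5(a) = 3 ≥ 1, so the series converges in ℤ_5 to 1/(1 − a) = 1/(1 − 8000) = -1/7999. Expand this rational in ℤ_5: compute digits iteratively via d_i = x_i mod 5, x_{i+1} = (x_i − d_i)/5. The first 7 digits are (1, 0, 0, 4, 2, 2, 1).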